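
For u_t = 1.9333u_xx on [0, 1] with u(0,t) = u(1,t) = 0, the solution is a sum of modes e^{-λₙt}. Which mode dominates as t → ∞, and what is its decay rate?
Eigenvalues: λₙ = 1.9333n²π².
First three modes:
  n=1: λ₁ = 1.9333π² ≈ 19.081
  n=2: λ₂ = 7.7332π² ≈ 76.324 (4× faster decay)
  n=3: λ₃ = 17.3997π² ≈ 171.728 (9× faster decay)
As t → ∞, higher modes decay exponentially faster. The n=1 mode dominates: u ~ c₁ sin(πx) e^{-λ₁t}.
Decay rate: λ₁ = 1.9333π² ≈ 19.081.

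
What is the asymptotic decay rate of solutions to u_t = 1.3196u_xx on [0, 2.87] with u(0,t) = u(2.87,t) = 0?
Eigenvalues: λₙ = 1.3196n²π²/2.87².
First three modes:
  n=1: λ₁ = 1.3196π²/2.87² ≈ 1.581
  n=2: λ₂ = 5.2784π²/2.87² ≈ 6.325 (4× faster decay)
  n=3: λ₃ = 11.8764π²/2.87² ≈ 14.231 (9× faster decay)
As t → ∞, higher modes decay exponentially faster. The n=1 mode dominates: u ~ c₁ sin(πx/2.87) e^{-λ₁t}.
Decay rate: λ₁ = 1.3196π²/2.87² ≈ 1.581.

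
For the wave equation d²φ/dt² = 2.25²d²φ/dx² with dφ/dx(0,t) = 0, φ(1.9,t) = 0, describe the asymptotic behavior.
φ oscillates (no decay). Energy is conserved; the solution oscillates indefinitely as standing waves.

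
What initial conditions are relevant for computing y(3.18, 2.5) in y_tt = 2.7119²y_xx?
Domain of dependence: [-3.59975, 9.95975]. Signals travel at speed 2.7119, so data within |x - 3.18| ≤ 2.7119·2.5 = 6.77975 can reach the point.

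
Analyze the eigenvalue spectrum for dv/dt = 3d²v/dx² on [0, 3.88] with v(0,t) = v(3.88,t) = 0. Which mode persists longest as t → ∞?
Eigenvalues: λₙ = 3n²π²/3.88².
First three modes:
  n=1: λ₁ = 3π²/3.88² ≈ 1.967
  n=2: λ₂ = 12π²/3.88² ≈ 7.867 (4× faster decay)
  n=3: λ₃ = 27π²/3.88² ≈ 17.701 (9× faster decay)
As t → ∞, higher modes decay exponentially faster. The n=1 mode dominates: v ~ c₁ sin(πx/3.88) e^{-λ₁t}.
Decay rate: λ₁ = 3π²/3.88² ≈ 1.967.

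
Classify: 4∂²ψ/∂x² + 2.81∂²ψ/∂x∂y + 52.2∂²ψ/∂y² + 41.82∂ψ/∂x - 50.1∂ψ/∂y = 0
Elliptic (discriminant = -827.3039).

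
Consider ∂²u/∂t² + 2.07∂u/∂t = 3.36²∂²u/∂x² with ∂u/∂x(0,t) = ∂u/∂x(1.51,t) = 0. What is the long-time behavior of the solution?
As t → ∞, u → constant (steady state). Damping (γ=2.07) dissipates the nonconstant modes; with Neumann BCs the spatial average obeys M''+γM'=0 and tends to a finite limit.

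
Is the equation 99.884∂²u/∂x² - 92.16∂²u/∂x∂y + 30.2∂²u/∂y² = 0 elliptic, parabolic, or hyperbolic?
Computing B² - 4AC with A = 99.884, B = -92.16, C = 30.2: discriminant = -3572.5216 (negative). Answer: elliptic.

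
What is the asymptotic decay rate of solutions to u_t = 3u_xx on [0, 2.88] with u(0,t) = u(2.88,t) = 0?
Eigenvalues: λₙ = 3n²π²/2.88².
First three modes:
  n=1: λ₁ = 3π²/2.88² ≈ 3.57
  n=2: λ₂ = 12π²/2.88² ≈ 14.279 (4× faster decay)
  n=3: λ₃ = 27π²/2.88² ≈ 32.128 (9× faster decay)
As t → ∞, higher modes decay exponentially faster. The n=1 mode dominates: u ~ c₁ sin(πx/2.88) e^{-λ₁t}.
Decay rate: λ₁ = 3π²/2.88² ≈ 3.57.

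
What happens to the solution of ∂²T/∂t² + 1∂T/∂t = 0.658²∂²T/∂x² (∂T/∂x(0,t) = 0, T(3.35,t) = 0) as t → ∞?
T → 0. Damping (γ=1) dissipates energy; oscillations decay exponentially.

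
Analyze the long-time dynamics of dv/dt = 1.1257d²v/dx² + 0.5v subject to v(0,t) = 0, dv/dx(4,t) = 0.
Long-time behavior: v grows unboundedly. Reaction dominates diffusion (r=0.5 > κπ²/(4L²)≈0.17); solution grows exponentially.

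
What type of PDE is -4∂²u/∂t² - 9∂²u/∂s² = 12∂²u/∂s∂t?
Rewriting in standard form: -9∂²u/∂s² - 12∂²u/∂s∂t - 4∂²u/∂t² = 0. With A = -9, B = -12, C = -4, the discriminant is 0. This is a parabolic PDE.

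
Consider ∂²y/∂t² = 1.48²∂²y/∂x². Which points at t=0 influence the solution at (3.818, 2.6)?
Domain of dependence: [-0.03, 7.666]. Signals travel at speed 1.48, so data within |x - 3.818| ≤ 1.48·2.6 = 3.848 can reach the point.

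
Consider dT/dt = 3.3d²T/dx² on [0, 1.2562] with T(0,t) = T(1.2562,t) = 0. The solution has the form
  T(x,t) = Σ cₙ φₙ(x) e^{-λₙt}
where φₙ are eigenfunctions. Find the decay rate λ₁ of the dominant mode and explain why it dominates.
Eigenvalues: λₙ = 3.3n²π²/1.2562².
First three modes:
  n=1: λ₁ = 3.3π²/1.2562² ≈ 20.639
  n=2: λ₂ = 13.2π²/1.2562² ≈ 82.557 (4× faster decay)
  n=3: λ₃ = 29.7π²/1.2562² ≈ 185.754 (9× faster decay)
As t → ∞, higher modes decay exponentially faster. The n=1 mode dominates: T ~ c₁ sin(πx/1.2562) e^{-λ₁t}.
Decay rate: λ₁ = 3.3π²/1.2562² ≈ 20.639.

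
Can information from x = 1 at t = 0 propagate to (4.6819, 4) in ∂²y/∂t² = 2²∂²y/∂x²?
Yes. The domain of dependence is [-3.3181, 12.6819], and 1 ∈ [-3.3181, 12.6819].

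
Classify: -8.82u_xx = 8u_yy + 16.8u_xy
Rewriting in standard form: -8.82u_xx - 16.8u_xy - 8u_yy = 0. Parabolic (discriminant = 0).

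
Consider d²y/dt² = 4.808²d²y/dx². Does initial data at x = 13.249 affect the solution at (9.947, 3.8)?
Yes. The domain of dependence is [-8.3234, 28.2174], and 13.249 ∈ [-8.3234, 28.2174].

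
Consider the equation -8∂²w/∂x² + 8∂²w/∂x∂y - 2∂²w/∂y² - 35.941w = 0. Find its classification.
Parabolic. (A = -8, B = 8, C = -2 gives B² - 4AC = 0.)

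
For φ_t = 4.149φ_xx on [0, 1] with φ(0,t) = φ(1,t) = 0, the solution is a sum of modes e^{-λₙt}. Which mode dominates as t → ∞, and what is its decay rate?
Eigenvalues: λₙ = 4.149n²π².
First three modes:
  n=1: λ₁ = 4.149π² ≈ 40.949
  n=2: λ₂ = 16.596π² ≈ 163.796 (4× faster decay)
  n=3: λ₃ = 37.341π² ≈ 368.541 (9× faster decay)
As t → ∞, higher modes decay exponentially faster. The n=1 mode dominates: φ ~ c₁ sin(πx) e^{-λ₁t}.
Decay rate: λ₁ = 4.149π² ≈ 40.949.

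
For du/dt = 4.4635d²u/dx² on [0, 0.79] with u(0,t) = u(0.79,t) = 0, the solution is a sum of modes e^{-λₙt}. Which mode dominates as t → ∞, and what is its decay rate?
Eigenvalues: λₙ = 4.4635n²π²/0.79².
First three modes:
  n=1: λ₁ = 4.4635π²/0.79² ≈ 70.586
  n=2: λ₂ = 17.854π²/0.79² ≈ 282.346 (4× faster decay)
  n=3: λ₃ = 40.1715π²/0.79² ≈ 635.278 (9× faster decay)
As t → ∞, higher modes decay exponentially faster. The n=1 mode dominates: u ~ c₁ sin(πx/0.79) e^{-λ₁t}.
Decay rate: λ₁ = 4.4635π²/0.79² ≈ 70.586.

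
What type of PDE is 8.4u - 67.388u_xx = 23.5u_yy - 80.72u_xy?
Rewriting in standard form: -67.388u_xx + 80.72u_xy - 23.5u_yy + 8.4u = 0. With A = -67.388, B = 80.72, C = -23.5, the discriminant is 181.2464. This is a hyperbolic PDE.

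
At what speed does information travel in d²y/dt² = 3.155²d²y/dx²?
Speed = 3.155. Information travels along characteristics x = x₀ ± 3.155t.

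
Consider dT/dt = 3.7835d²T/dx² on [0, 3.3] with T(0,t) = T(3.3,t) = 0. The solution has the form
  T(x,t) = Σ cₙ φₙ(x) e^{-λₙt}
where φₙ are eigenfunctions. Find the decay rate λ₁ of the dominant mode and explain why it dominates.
Eigenvalues: λₙ = 3.7835n²π²/3.3².
First three modes:
  n=1: λ₁ = 3.7835π²/3.3² ≈ 3.429
  n=2: λ₂ = 15.134π²/3.3² ≈ 13.716 (4× faster decay)
  n=3: λ₃ = 34.0515π²/3.3² ≈ 30.861 (9× faster decay)
As t → ∞, higher modes decay exponentially faster. The n=1 mode dominates: T ~ c₁ sin(πx/3.3) e^{-λ₁t}.
Decay rate: λ₁ = 3.7835π²/3.3² ≈ 3.429.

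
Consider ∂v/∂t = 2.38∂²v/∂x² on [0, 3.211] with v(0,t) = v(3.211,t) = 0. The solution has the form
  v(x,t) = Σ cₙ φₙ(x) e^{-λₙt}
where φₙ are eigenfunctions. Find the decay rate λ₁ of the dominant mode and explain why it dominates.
Eigenvalues: λₙ = 2.38n²π²/3.211².
First three modes:
  n=1: λ₁ = 2.38π²/3.211² ≈ 2.278
  n=2: λ₂ = 9.52π²/3.211² ≈ 9.113 (4× faster decay)
  n=3: λ₃ = 21.42π²/3.211² ≈ 20.504 (9× faster decay)
As t → ∞, higher modes decay exponentially faster. The n=1 mode dominates: v ~ c₁ sin(πx/3.211) e^{-λ₁t}.
Decay rate: λ₁ = 2.38π²/3.211² ≈ 2.278.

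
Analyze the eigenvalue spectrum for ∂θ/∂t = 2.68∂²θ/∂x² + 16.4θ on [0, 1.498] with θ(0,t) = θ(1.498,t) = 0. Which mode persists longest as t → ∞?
Eigenvalues: λₙ = 2.68n²π²/1.498² - 16.4.
First three modes:
  n=1: λ₁ = 2.68π²/1.498² - 16.4 ≈ -4.613
  n=2: λ₂ = 10.72π²/1.498² - 16.4 ≈ 30.749
  n=3: λ₃ = 24.12π²/1.498² - 16.4 ≈ 89.685
Since 2.68π²/1.498² ≈ 11.787 < 16.4, λ₁ < 0.
The n=1 mode grows fastest (−λₙ is largest for n=1) → dominates.
Asymptotic: θ ~ c₁ sin(πx/1.498) e^{4.613t} (exponential growth at rate −λ₁ ≈ 4.613).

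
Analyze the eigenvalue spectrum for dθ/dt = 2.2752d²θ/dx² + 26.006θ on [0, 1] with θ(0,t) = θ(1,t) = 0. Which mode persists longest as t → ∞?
Eigenvalues: λₙ = 2.2752n²π²/1² - 26.006.
First three modes:
  n=1: λ₁ = 2.2752π² - 26.006 ≈ -3.551
  n=2: λ₂ = 9.1008π² - 26.006 ≈ 63.815
  n=3: λ₃ = 20.4768π² - 26.006 ≈ 176.092
Since 2.2752π² ≈ 22.455 < 26.006, λ₁ < 0.
The n=1 mode grows fastest (−λₙ is largest for n=1) → dominates.
Asymptotic: θ ~ c₁ sin(πx/1) e^{3.551t} (exponential growth at rate −λ₁ ≈ 3.551).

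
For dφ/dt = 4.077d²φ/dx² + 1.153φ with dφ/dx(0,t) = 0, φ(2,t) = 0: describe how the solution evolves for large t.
φ → 0. Diffusion dominates reaction (r=1.153 < κπ²/(4L²)≈2.51); solution decays.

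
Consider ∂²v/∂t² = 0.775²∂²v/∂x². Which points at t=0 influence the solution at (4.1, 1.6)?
Domain of dependence: [2.86, 5.34]. Signals travel at speed 0.775, so data within |x - 4.1| ≤ 0.775·1.6 = 1.24 can reach the point.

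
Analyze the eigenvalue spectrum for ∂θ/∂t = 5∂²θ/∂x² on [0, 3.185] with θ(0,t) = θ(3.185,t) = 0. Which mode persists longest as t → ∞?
Eigenvalues: λₙ = 5n²π²/3.185².
First three modes:
  n=1: λ₁ = 5π²/3.185² ≈ 4.865
  n=2: λ₂ = 20π²/3.185² ≈ 19.459 (4× faster decay)
  n=3: λ₃ = 45π²/3.185² ≈ 43.782 (9× faster decay)
As t → ∞, higher modes decay exponentially faster. The n=1 mode dominates: θ ~ c₁ sin(πx/3.185) e^{-λ₁t}.
Decay rate: λ₁ = 5π²/3.185² ≈ 4.865.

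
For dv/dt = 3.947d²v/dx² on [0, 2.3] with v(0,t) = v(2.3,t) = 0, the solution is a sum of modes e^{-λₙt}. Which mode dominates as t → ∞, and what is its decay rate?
Eigenvalues: λₙ = 3.947n²π²/2.3².
First three modes:
  n=1: λ₁ = 3.947π²/2.3² ≈ 7.364
  n=2: λ₂ = 15.788π²/2.3² ≈ 29.456 (4× faster decay)
  n=3: λ₃ = 35.523π²/2.3² ≈ 66.276 (9× faster decay)
As t → ∞, higher modes decay exponentially faster. The n=1 mode dominates: v ~ c₁ sin(πx/2.3) e^{-λ₁t}.
Decay rate: λ₁ = 3.947π²/2.3² ≈ 7.364.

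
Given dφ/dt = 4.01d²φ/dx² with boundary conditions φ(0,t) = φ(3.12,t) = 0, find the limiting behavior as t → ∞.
φ → 0. Heat diffuses out through both boundaries.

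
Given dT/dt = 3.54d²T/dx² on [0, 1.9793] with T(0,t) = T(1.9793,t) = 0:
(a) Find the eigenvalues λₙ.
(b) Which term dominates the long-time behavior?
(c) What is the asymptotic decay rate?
Eigenvalues: λₙ = 3.54n²π²/1.9793².
First three modes:
  n=1: λ₁ = 3.54π²/1.9793² ≈ 8.918
  n=2: λ₂ = 14.16π²/1.9793² ≈ 35.673 (4× faster decay)
  n=3: λ₃ = 31.86π²/1.9793² ≈ 80.264 (9× faster decay)
As t → ∞, higher modes decay exponentially faster. The n=1 mode dominates: T ~ c₁ sin(πx/1.9793) e^{-λ₁t}.
Decay rate: λ₁ = 3.54π²/1.9793² ≈ 8.918.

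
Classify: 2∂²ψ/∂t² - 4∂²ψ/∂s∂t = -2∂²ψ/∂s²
Rewriting in standard form: 2∂²ψ/∂s² - 4∂²ψ/∂s∂t + 2∂²ψ/∂t² = 0. Parabolic (discriminant = 0).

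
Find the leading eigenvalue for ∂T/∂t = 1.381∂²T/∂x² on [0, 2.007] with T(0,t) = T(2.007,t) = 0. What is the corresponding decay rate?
Eigenvalues: λₙ = 1.381n²π²/2.007².
First three modes:
  n=1: λ₁ = 1.381π²/2.007² ≈ 3.384
  n=2: λ₂ = 5.524π²/2.007² ≈ 13.535 (4× faster decay)
  n=3: λ₃ = 12.429π²/2.007² ≈ 30.454 (9× faster decay)
As t → ∞, higher modes decay exponentially faster. The n=1 mode dominates: T ~ c₁ sin(πx/2.007) e^{-λ₁t}.
Decay rate: λ₁ = 1.381π²/2.007² ≈ 3.384.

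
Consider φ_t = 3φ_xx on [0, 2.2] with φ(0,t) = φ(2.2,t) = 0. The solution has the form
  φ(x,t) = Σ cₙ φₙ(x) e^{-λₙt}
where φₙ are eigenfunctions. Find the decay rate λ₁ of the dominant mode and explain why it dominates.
Eigenvalues: λₙ = 3n²π²/2.2².
First three modes:
  n=1: λ₁ = 3π²/2.2² ≈ 6.118
  n=2: λ₂ = 12π²/2.2² ≈ 24.47 (4× faster decay)
  n=3: λ₃ = 27π²/2.2² ≈ 55.058 (9× faster decay)
As t → ∞, higher modes decay exponentially faster. The n=1 mode dominates: φ ~ c₁ sin(πx/2.2) e^{-λ₁t}.
Decay rate: λ₁ = 3π²/2.2² ≈ 6.118.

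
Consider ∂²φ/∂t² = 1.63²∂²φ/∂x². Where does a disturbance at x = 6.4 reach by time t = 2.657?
Domain of influence: [2.06909, 10.73091]. Data at x = 6.4 spreads outward at speed 1.63.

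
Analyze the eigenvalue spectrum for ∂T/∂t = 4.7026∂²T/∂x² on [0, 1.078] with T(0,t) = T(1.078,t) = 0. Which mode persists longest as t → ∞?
Eigenvalues: λₙ = 4.7026n²π²/1.078².
First three modes:
  n=1: λ₁ = 4.7026π²/1.078² ≈ 39.939
  n=2: λ₂ = 18.8104π²/1.078² ≈ 159.757 (4× faster decay)
  n=3: λ₃ = 42.3234π²/1.078² ≈ 359.454 (9× faster decay)
As t → ∞, higher modes decay exponentially faster. The n=1 mode dominates: T ~ c₁ sin(πx/1.078) e^{-λ₁t}.
Decay rate: λ₁ = 4.7026π²/1.078² ≈ 39.939.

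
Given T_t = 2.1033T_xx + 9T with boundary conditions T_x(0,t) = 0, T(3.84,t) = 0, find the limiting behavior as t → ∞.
T grows unboundedly. Reaction dominates diffusion (r=9 > κπ²/(4L²)≈0.35); solution grows exponentially.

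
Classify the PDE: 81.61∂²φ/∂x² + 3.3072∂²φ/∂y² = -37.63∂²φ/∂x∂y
Rewriting in standard form: 81.61∂²φ/∂x² + 37.63∂²φ/∂x∂y + 3.3072∂²φ/∂y² = 0. A = 81.61, B = 37.63, C = 3.3072. Discriminant B² - 4AC = 336.414532. Since 336.414532 > 0, hyperbolic.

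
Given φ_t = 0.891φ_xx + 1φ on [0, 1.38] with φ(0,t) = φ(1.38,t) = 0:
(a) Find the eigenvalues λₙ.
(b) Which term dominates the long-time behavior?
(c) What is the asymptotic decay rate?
Eigenvalues: λₙ = 0.891n²π²/1.38² - 1.
First three modes:
  n=1: λ₁ = 0.891π²/1.38² - 1 ≈ 3.618
  n=2: λ₂ = 3.564π²/1.38² - 1 ≈ 17.471
  n=3: λ₃ = 8.019π²/1.38² - 1 ≈ 40.559
Since 0.891π²/1.38² ≈ 4.618 > 1, all λₙ > 0.
The n=1 mode decays slowest → dominates as t → ∞.
Asymptotic: φ ~ c₁ sin(πx/1.38) e^{-λ₁t} with decay rate λ₁ ≈ 3.618.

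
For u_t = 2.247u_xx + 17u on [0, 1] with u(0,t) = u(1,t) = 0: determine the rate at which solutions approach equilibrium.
Eigenvalues: λₙ = 2.247n²π²/1² - 17.
First three modes:
  n=1: λ₁ = 2.247π² - 17 ≈ 5.177
  n=2: λ₂ = 8.988π² - 17 ≈ 71.708
  n=3: λ₃ = 20.223π² - 17 ≈ 182.593
Since 2.247π² ≈ 22.177 > 17, all λₙ > 0.
The n=1 mode decays slowest → dominates as t → ∞.
Asymptotic: u ~ c₁ sin(πx/1) e^{-λ₁t} with decay rate λ₁ ≈ 5.177.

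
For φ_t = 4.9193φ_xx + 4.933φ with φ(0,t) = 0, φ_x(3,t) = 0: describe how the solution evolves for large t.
φ grows unboundedly. Reaction dominates diffusion (r=4.933 > κπ²/(4L²)≈1.35); solution grows exponentially.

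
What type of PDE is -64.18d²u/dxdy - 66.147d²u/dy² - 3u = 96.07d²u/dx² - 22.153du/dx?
Rewriting in standard form: -96.07d²u/dx² - 64.18d²u/dxdy - 66.147d²u/dy² + 22.153du/dx - 3u = 0. With A = -96.07, B = -64.18, C = -66.147, the discriminant is -21299.89676. This is an elliptic PDE.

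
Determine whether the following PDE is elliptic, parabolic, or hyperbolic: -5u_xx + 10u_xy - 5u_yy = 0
Coefficients: A = -5, B = 10, C = -5. B² - 4AC = 0, which is zero, so the equation is parabolic.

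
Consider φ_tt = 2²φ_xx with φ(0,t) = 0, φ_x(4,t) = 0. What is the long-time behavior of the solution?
As t → ∞, φ oscillates (no decay). Energy is conserved; the solution oscillates indefinitely as standing waves.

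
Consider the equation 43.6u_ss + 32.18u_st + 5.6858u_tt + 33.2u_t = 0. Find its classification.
Hyperbolic. (A = 43.6, B = 32.18, C = 5.6858 gives B² - 4AC = 43.94888.)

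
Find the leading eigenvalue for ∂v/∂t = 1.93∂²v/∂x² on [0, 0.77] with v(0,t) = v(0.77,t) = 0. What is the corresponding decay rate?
Eigenvalues: λₙ = 1.93n²π²/0.77².
First three modes:
  n=1: λ₁ = 1.93π²/0.77² ≈ 32.127
  n=2: λ₂ = 7.72π²/0.77² ≈ 128.51 (4× faster decay)
  n=3: λ₃ = 17.37π²/0.77² ≈ 289.147 (9× faster decay)
As t → ∞, higher modes decay exponentially faster. The n=1 mode dominates: v ~ c₁ sin(πx/0.77) e^{-λ₁t}.
Decay rate: λ₁ = 1.93π²/0.77² ≈ 32.127.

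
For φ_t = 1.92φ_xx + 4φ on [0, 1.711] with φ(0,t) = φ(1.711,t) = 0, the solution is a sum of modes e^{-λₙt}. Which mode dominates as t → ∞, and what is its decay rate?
Eigenvalues: λₙ = 1.92n²π²/1.711² - 4.
First three modes:
  n=1: λ₁ = 1.92π²/1.711² - 4 ≈ 2.473
  n=2: λ₂ = 7.68π²/1.711² - 4 ≈ 21.892
  n=3: λ₃ = 17.28π²/1.711² - 4 ≈ 54.256
Since 1.92π²/1.711² ≈ 6.473 > 4, all λₙ > 0.
The n=1 mode decays slowest → dominates as t → ∞.
Asymptotic: φ ~ c₁ sin(πx/1.711) e^{-λ₁t} with decay rate λ₁ ≈ 2.473.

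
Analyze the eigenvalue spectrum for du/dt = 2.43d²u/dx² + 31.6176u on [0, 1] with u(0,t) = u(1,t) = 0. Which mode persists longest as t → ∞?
Eigenvalues: λₙ = 2.43n²π²/1² - 31.6176.
First three modes:
  n=1: λ₁ = 2.43π² - 31.6176 ≈ -7.634
  n=2: λ₂ = 9.72π² - 31.6176 ≈ 64.315
  n=3: λ₃ = 21.87π² - 31.6176 ≈ 184.231
Since 2.43π² ≈ 23.983 < 31.6176, λ₁ < 0.
The n=1 mode grows fastest (−λₙ is largest for n=1) → dominates.
Asymptotic: u ~ c₁ sin(πx/1) e^{7.634t} (exponential growth at rate −λ₁ ≈ 7.634).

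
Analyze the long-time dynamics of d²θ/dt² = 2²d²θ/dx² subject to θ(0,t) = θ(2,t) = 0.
Long-time behavior: θ oscillates (no decay). Energy is conserved; the solution oscillates indefinitely as standing waves.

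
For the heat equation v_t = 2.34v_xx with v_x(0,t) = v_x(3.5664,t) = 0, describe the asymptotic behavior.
v → constant (steady state). Heat is conserved (no flux at boundaries); solution approaches the spatial average.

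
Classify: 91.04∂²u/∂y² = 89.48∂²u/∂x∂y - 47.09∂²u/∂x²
Rewriting in standard form: 47.09∂²u/∂x² - 89.48∂²u/∂x∂y + 91.04∂²u/∂y² = 0. Elliptic (discriminant = -9141.624).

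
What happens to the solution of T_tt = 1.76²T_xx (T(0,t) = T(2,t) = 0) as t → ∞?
T oscillates (no decay). Energy is conserved; the solution oscillates indefinitely as standing waves.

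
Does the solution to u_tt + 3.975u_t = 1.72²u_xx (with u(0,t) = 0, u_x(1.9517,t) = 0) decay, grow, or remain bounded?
u → 0. Damping (γ=3.975) dissipates energy; oscillations decay exponentially.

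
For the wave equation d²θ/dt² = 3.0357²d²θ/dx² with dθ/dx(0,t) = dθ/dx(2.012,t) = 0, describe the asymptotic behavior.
θ oscillates about a mean that drifts linearly in t (generically unbounded; no decay). There is no damping, so the nonconstant modes persist as standing waves (energy conserved, no decay). But with Neumann conditions at both ends the constant mode has eigenvalue 0: the spatial mean M(t) of θ satisfies M'' = 0, so M(t) = M(0) + M'(0)·t. Unless the initial velocity has zero mean (∫θ_t(x,0)dx = 0), the solution grows linearly in t (unbounded, though not exponentially); if it does have zero mean, the solution stays bounded and simply oscillates.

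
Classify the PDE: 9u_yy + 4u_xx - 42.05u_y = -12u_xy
Rewriting in standard form: 4u_xx + 12u_xy + 9u_yy - 42.05u_y = 0. A = 4, B = 12, C = 9. Discriminant B² - 4AC = 0. Since 0 = 0, parabolic.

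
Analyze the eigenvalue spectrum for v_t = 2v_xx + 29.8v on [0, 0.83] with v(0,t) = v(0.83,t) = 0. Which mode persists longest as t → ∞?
Eigenvalues: λₙ = 2n²π²/0.83² - 29.8.
First three modes:
  n=1: λ₁ = 2π²/0.83² - 29.8 ≈ -1.147
  n=2: λ₂ = 8π²/0.83² - 29.8 ≈ 84.813
  n=3: λ₃ = 18π²/0.83² - 29.8 ≈ 228.079
Since 2π²/0.83² ≈ 28.653 < 29.8, λ₁ < 0.
The n=1 mode grows fastest (−λₙ is largest for n=1) → dominates.
Asymptotic: v ~ c₁ sin(πx/0.83) e^{1.147t} (exponential growth at rate −λ₁ ≈ 1.147).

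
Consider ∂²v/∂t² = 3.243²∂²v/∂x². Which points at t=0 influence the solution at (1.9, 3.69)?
Domain of dependence: [-10.06667, 13.86667]. Signals travel at speed 3.243, so data within |x - 1.9| ≤ 3.243·3.69 = 11.96667 can reach the point.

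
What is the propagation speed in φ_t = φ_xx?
Infinite. The heat equation is parabolic, not hyperbolic, so disturbances propagate instantly.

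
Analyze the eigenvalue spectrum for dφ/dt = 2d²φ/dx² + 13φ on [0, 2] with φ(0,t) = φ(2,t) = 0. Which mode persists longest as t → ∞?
Eigenvalues: λₙ = 2n²π²/2² - 13.
First three modes:
  n=1: λ₁ = 2π²/2² - 13 ≈ -8.065
  n=2: λ₂ = 8π²/2² - 13 ≈ 6.739
  n=3: λ₃ = 18π²/2² - 13 ≈ 31.413
Since 2π²/2² ≈ 4.935 < 13, λ₁ < 0.
The n=1 mode grows fastest (−λₙ is largest for n=1) → dominates.
Asymptotic: φ ~ c₁ sin(πx/2) e^{8.065t} (exponential growth at rate −λ₁ ≈ 8.065).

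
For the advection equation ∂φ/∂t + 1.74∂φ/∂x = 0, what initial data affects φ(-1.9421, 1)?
A single point: x = -3.6821. The characteristic through (-1.9421, 1) is x - 1.74t = const, so x = -1.9421 - 1.74·1 = -3.6821.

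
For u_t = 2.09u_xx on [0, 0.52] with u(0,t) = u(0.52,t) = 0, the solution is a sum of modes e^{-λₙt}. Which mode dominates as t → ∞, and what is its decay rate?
Eigenvalues: λₙ = 2.09n²π²/0.52².
First three modes:
  n=1: λ₁ = 2.09π²/0.52² ≈ 76.285
  n=2: λ₂ = 8.36π²/0.52² ≈ 305.14 (4× faster decay)
  n=3: λ₃ = 18.81π²/0.52² ≈ 686.565 (9× faster decay)
As t → ∞, higher modes decay exponentially faster. The n=1 mode dominates: u ~ c₁ sin(πx/0.52) e^{-λ₁t}.
Decay rate: λ₁ = 2.09π²/0.52² ≈ 76.285.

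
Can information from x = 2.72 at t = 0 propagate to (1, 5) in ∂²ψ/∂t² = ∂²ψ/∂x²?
Yes. The domain of dependence is [-4, 6], and 2.72 ∈ [-4, 6].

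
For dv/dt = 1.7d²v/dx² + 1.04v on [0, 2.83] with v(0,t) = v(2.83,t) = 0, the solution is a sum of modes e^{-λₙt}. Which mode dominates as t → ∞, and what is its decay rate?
Eigenvalues: λₙ = 1.7n²π²/2.83² - 1.04.
First three modes:
  n=1: λ₁ = 1.7π²/2.83² - 1.04 ≈ 1.055
  n=2: λ₂ = 6.8π²/2.83² - 1.04 ≈ 7.34
  n=3: λ₃ = 15.3π²/2.83² - 1.04 ≈ 17.815
Since 1.7π²/2.83² ≈ 2.095 > 1.04, all λₙ > 0.
The n=1 mode decays slowest → dominates as t → ∞.
Asymptotic: v ~ c₁ sin(πx/2.83) e^{-λ₁t} with decay rate λ₁ ≈ 1.055.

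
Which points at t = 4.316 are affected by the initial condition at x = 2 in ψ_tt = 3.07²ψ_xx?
Domain of influence: [-11.25012, 15.25012]. Data at x = 2 spreads outward at speed 3.07.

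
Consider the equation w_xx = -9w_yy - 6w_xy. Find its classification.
Rewriting in standard form: w_xx + 6w_xy + 9w_yy = 0. Parabolic. (A = 1, B = 6, C = 9 gives B² - 4AC = 0.)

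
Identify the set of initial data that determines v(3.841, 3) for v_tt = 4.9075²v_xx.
Domain of dependence: [-10.8815, 18.5635]. Signals travel at speed 4.9075, so data within |x - 3.841| ≤ 4.9075·3 = 14.7225 can reach the point.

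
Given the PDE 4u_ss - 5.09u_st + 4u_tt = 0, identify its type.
The second-order coefficients are A = 4, B = -5.09, C = 4. Since B² - 4AC = -38.0919 < 0, this is an elliptic PDE.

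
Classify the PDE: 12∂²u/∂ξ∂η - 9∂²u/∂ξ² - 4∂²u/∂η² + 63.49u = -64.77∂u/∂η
Rewriting in standard form: -9∂²u/∂ξ² + 12∂²u/∂ξ∂η - 4∂²u/∂η² + 64.77∂u/∂η + 63.49u = 0. A = -9, B = 12, C = -4. Discriminant B² - 4AC = 0. Since 0 = 0, parabolic.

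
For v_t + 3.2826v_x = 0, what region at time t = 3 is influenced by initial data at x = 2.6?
At x = 12.4478. The characteristic carries data from (2.6, 0) to (12.4478, 3).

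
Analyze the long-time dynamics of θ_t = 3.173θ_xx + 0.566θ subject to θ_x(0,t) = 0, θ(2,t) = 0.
Long-time behavior: θ → 0. Diffusion dominates reaction (r=0.566 < κπ²/(4L²)≈1.96); solution decays.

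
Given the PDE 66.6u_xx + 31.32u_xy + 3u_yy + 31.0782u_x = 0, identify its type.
The second-order coefficients are A = 66.6, B = 31.32, C = 3. Since B² - 4AC = 181.7424 > 0, this is a hyperbolic PDE.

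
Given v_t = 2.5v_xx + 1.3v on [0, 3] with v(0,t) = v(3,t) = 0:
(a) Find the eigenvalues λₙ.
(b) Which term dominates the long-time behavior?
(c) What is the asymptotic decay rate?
Eigenvalues: λₙ = 2.5n²π²/3² - 1.3.
First three modes:
  n=1: λ₁ = 2.5π²/3² - 1.3 ≈ 1.442
  n=2: λ₂ = 10π²/3² - 1.3 ≈ 9.666
  n=3: λ₃ = 22.5π²/3² - 1.3 ≈ 23.374
Since 2.5π²/3² ≈ 2.742 > 1.3, all λₙ > 0.
The n=1 mode decays slowest → dominates as t → ∞.
Asymptotic: v ~ c₁ sin(πx/3) e^{-λ₁t} with decay rate λ₁ ≈ 1.442.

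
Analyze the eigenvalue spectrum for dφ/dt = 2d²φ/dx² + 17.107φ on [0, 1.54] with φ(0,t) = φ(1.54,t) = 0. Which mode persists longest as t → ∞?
Eigenvalues: λₙ = 2n²π²/1.54² - 17.107.
First three modes:
  n=1: λ₁ = 2π²/1.54² - 17.107 ≈ -8.784
  n=2: λ₂ = 8π²/1.54² - 17.107 ≈ 16.186
  n=3: λ₃ = 18π²/1.54² - 17.107 ≈ 57.801
Since 2π²/1.54² ≈ 8.323 < 17.107, λ₁ < 0.
The n=1 mode grows fastest (−λₙ is largest for n=1) → dominates.
Asymptotic: φ ~ c₁ sin(πx/1.54) e^{8.784t} (exponential growth at rate −λ₁ ≈ 8.784).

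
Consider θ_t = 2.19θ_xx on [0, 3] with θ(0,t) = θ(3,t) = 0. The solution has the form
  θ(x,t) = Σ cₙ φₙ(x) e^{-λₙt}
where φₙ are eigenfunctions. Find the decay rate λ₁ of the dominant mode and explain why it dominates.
Eigenvalues: λₙ = 2.19n²π²/3².
First three modes:
  n=1: λ₁ = 2.19π²/3² ≈ 2.402
  n=2: λ₂ = 8.76π²/3² ≈ 9.606 (4× faster decay)
  n=3: λ₃ = 19.71π²/3² ≈ 21.614 (9× faster decay)
As t → ∞, higher modes decay exponentially faster. The n=1 mode dominates: θ ~ c₁ sin(πx/3) e^{-λ₁t}.
Decay rate: λ₁ = 2.19π²/3² ≈ 2.402.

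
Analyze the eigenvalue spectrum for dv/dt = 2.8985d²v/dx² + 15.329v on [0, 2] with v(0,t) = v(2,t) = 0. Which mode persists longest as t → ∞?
Eigenvalues: λₙ = 2.8985n²π²/2² - 15.329.
First three modes:
  n=1: λ₁ = 2.8985π²/2² - 15.329 ≈ -8.177
  n=2: λ₂ = 11.594π²/2² - 15.329 ≈ 13.278
  n=3: λ₃ = 26.0865π²/2² - 15.329 ≈ 49.037
Since 2.8985π²/2² ≈ 7.152 < 15.329, λ₁ < 0.
The n=1 mode grows fastest (−λₙ is largest for n=1) → dominates.
Asymptotic: v ~ c₁ sin(πx/2) e^{8.177t} (exponential growth at rate −λ₁ ≈ 8.177).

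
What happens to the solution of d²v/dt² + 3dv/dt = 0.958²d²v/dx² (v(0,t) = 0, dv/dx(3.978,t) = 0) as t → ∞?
v → 0. Damping (γ=3) dissipates energy; oscillations decay exponentially.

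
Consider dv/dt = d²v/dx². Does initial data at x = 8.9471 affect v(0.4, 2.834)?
Yes, for any finite x. The heat equation has infinite propagation speed, so all initial data affects all points at any t > 0.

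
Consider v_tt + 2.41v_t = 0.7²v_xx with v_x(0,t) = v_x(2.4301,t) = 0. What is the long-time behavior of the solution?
As t → ∞, v → constant (steady state). Damping (γ=2.41) dissipates the nonconstant modes; with Neumann BCs the spatial average obeys M''+γM'=0 and tends to a finite limit.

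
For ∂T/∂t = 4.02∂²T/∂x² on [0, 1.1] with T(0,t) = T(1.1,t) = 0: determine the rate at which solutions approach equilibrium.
Eigenvalues: λₙ = 4.02n²π²/1.1².
First three modes:
  n=1: λ₁ = 4.02π²/1.1² ≈ 32.79
  n=2: λ₂ = 16.08π²/1.1² ≈ 131.16 (4× faster decay)
  n=3: λ₃ = 36.18π²/1.1² ≈ 295.109 (9× faster decay)
As t → ∞, higher modes decay exponentially faster. The n=1 mode dominates: T ~ c₁ sin(πx/1.1) e^{-λ₁t}.
Decay rate: λ₁ = 4.02π²/1.1² ≈ 32.79.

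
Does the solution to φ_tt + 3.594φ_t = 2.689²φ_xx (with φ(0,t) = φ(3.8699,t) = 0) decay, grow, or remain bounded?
φ → 0. Damping (γ=3.594) dissipates energy; oscillations decay exponentially.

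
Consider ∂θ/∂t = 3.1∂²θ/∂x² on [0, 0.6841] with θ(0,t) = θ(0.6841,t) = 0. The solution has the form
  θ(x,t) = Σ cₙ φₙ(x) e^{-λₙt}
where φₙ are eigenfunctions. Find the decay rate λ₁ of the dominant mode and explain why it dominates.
Eigenvalues: λₙ = 3.1n²π²/0.6841².
First three modes:
  n=1: λ₁ = 3.1π²/0.6841² ≈ 65.377
  n=2: λ₂ = 12.4π²/0.6841² ≈ 261.506 (4× faster decay)
  n=3: λ₃ = 27.9π²/0.6841² ≈ 588.389 (9× faster decay)
As t → ∞, higher modes decay exponentially faster. The n=1 mode dominates: θ ~ c₁ sin(πx/0.6841) e^{-λ₁t}.
Decay rate: λ₁ = 3.1π²/0.6841² ≈ 65.377.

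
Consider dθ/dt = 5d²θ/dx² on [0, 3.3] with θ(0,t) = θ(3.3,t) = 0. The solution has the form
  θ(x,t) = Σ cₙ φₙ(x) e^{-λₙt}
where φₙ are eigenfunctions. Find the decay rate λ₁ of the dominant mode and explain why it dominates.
Eigenvalues: λₙ = 5n²π²/3.3².
First three modes:
  n=1: λ₁ = 5π²/3.3² ≈ 4.531
  n=2: λ₂ = 20π²/3.3² ≈ 18.126 (4× faster decay)
  n=3: λ₃ = 45π²/3.3² ≈ 40.783 (9× faster decay)
As t → ∞, higher modes decay exponentially faster. The n=1 mode dominates: θ ~ c₁ sin(πx/3.3) e^{-λ₁t}.
Decay rate: λ₁ = 5π²/3.3² ≈ 4.531.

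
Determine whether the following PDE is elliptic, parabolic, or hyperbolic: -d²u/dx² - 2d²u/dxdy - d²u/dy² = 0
Coefficients: A = -1, B = -2, C = -1. B² - 4AC = 0, which is zero, so the equation is parabolic.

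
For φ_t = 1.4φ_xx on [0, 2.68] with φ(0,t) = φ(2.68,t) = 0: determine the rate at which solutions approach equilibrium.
Eigenvalues: λₙ = 1.4n²π²/2.68².
First three modes:
  n=1: λ₁ = 1.4π²/2.68² ≈ 1.924
  n=2: λ₂ = 5.6π²/2.68² ≈ 7.695 (4× faster decay)
  n=3: λ₃ = 12.6π²/2.68² ≈ 17.314 (9× faster decay)
As t → ∞, higher modes decay exponentially faster. The n=1 mode dominates: φ ~ c₁ sin(πx/2.68) e^{-λ₁t}.
Decay rate: λ₁ = 1.4π²/2.68² ≈ 1.924.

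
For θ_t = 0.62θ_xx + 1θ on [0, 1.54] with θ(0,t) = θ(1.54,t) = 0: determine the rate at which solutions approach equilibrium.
Eigenvalues: λₙ = 0.62n²π²/1.54² - 1.
First three modes:
  n=1: λ₁ = 0.62π²/1.54² - 1 ≈ 1.58
  n=2: λ₂ = 2.48π²/1.54² - 1 ≈ 9.321
  n=3: λ₃ = 5.58π²/1.54² - 1 ≈ 22.222
Since 0.62π²/1.54² ≈ 2.58 > 1, all λₙ > 0.
The n=1 mode decays slowest → dominates as t → ∞.
Asymptotic: θ ~ c₁ sin(πx/1.54) e^{-λ₁t} with decay rate λ₁ ≈ 1.58.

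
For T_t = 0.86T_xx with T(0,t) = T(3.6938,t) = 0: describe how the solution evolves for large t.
T → 0. Heat diffuses out through both boundaries.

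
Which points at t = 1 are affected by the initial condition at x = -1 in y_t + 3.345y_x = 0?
At x = 2.345. The characteristic carries data from (-1, 0) to (2.345, 1).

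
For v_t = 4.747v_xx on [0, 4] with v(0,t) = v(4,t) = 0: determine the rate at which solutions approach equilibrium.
Eigenvalues: λₙ = 4.747n²π²/4².
First three modes:
  n=1: λ₁ = 4.747π²/4² ≈ 2.928
  n=2: λ₂ = 18.988π²/4² ≈ 11.713 (4× faster decay)
  n=3: λ₃ = 42.723π²/4² ≈ 26.354 (9× faster decay)
As t → ∞, higher modes decay exponentially faster. The n=1 mode dominates: v ~ c₁ sin(πx/4) e^{-λ₁t}.
Decay rate: λ₁ = 4.747π²/4² ≈ 2.928.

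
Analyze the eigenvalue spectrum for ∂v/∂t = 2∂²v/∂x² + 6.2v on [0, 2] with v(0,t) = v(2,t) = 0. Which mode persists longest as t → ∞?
Eigenvalues: λₙ = 2n²π²/2² - 6.2.
First three modes:
  n=1: λ₁ = 2π²/2² - 6.2 ≈ -1.265
  n=2: λ₂ = 8π²/2² - 6.2 ≈ 13.539
  n=3: λ₃ = 18π²/2² - 6.2 ≈ 38.213
Since 2π²/2² ≈ 4.935 < 6.2, λ₁ < 0.
The n=1 mode grows fastest (−λₙ is largest for n=1) → dominates.
Asymptotic: v ~ c₁ sin(πx/2) e^{1.265t} (exponential growth at rate −λ₁ ≈ 1.265).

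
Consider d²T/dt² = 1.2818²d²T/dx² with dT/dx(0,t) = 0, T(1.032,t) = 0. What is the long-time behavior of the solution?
As t → ∞, T oscillates (no decay). Energy is conserved; the solution oscillates indefinitely as standing waves.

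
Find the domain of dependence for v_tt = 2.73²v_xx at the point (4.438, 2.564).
Domain of dependence: [-2.56172, 11.43772]. Signals travel at speed 2.73, so data within |x - 4.438| ≤ 2.73·2.564 = 6.99972 can reach the point.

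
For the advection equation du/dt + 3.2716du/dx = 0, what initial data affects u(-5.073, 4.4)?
A single point: x = -19.46804. The characteristic through (-5.073, 4.4) is x - 3.2716t = const, so x = -5.073 - 3.2716·4.4 = -19.46804.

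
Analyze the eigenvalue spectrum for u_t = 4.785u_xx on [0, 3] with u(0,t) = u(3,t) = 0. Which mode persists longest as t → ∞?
Eigenvalues: λₙ = 4.785n²π²/3².
First three modes:
  n=1: λ₁ = 4.785π²/3² ≈ 5.247
  n=2: λ₂ = 19.14π²/3² ≈ 20.989 (4× faster decay)
  n=3: λ₃ = 43.065π²/3² ≈ 47.226 (9× faster decay)
As t → ∞, higher modes decay exponentially faster. The n=1 mode dominates: u ~ c₁ sin(πx/3) e^{-λ₁t}.
Decay rate: λ₁ = 4.785π²/3² ≈ 5.247.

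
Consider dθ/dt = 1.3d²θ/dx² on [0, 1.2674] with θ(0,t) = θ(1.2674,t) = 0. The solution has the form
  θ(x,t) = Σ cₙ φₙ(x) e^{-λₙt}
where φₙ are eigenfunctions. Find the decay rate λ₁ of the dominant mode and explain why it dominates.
Eigenvalues: λₙ = 1.3n²π²/1.2674².
First three modes:
  n=1: λ₁ = 1.3π²/1.2674² ≈ 7.988
  n=2: λ₂ = 5.2π²/1.2674² ≈ 31.95 (4× faster decay)
  n=3: λ₃ = 11.7π²/1.2674² ≈ 71.888 (9× faster decay)
As t → ∞, higher modes decay exponentially faster. The n=1 mode dominates: θ ~ c₁ sin(πx/1.2674) e^{-λ₁t}.
Decay rate: λ₁ = 1.3π²/1.2674² ≈ 7.988.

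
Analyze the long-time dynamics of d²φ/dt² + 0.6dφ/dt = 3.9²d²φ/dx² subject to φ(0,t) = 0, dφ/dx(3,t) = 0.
Long-time behavior: φ → 0. Damping (γ=0.6) dissipates energy; oscillations decay exponentially.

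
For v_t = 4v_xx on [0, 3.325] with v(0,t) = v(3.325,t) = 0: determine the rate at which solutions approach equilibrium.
Eigenvalues: λₙ = 4n²π²/3.325².
First three modes:
  n=1: λ₁ = 4π²/3.325² ≈ 3.571
  n=2: λ₂ = 16π²/3.325² ≈ 14.284 (4× faster decay)
  n=3: λ₃ = 36π²/3.325² ≈ 32.138 (9× faster decay)
As t → ∞, higher modes decay exponentially faster. The n=1 mode dominates: v ~ c₁ sin(πx/3.325) e^{-λ₁t}.
Decay rate: λ₁ = 4π²/3.325² ≈ 3.571.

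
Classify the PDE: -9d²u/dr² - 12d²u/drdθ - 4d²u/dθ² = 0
A = -9, B = -12, C = -4. Discriminant B² - 4AC = 0. Since 0 = 0, parabolic.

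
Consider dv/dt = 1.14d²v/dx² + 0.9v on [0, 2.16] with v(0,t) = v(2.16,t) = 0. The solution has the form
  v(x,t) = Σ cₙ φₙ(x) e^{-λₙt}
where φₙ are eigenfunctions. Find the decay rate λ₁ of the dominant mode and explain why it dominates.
Eigenvalues: λₙ = 1.14n²π²/2.16² - 0.9.
First three modes:
  n=1: λ₁ = 1.14π²/2.16² - 0.9 ≈ 1.512
  n=2: λ₂ = 4.56π²/2.16² - 0.9 ≈ 8.746
  n=3: λ₃ = 10.26π²/2.16² - 0.9 ≈ 20.804
Since 1.14π²/2.16² ≈ 2.412 > 0.9, all λₙ > 0.
The n=1 mode decays slowest → dominates as t → ∞.
Asymptotic: v ~ c₁ sin(πx/2.16) e^{-λ₁t} with decay rate λ₁ ≈ 1.512.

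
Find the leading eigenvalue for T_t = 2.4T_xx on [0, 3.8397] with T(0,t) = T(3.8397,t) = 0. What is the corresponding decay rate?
Eigenvalues: λₙ = 2.4n²π²/3.8397².
First three modes:
  n=1: λ₁ = 2.4π²/3.8397² ≈ 1.607
  n=2: λ₂ = 9.6π²/3.8397² ≈ 6.427 (4× faster decay)
  n=3: λ₃ = 21.6π²/3.8397² ≈ 14.46 (9× faster decay)
As t → ∞, higher modes decay exponentially faster. The n=1 mode dominates: T ~ c₁ sin(πx/3.8397) e^{-λ₁t}.
Decay rate: λ₁ = 2.4π²/3.8397² ≈ 1.607.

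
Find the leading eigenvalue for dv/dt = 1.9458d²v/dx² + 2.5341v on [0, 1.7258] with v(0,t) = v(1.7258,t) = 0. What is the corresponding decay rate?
Eigenvalues: λₙ = 1.9458n²π²/1.7258² - 2.5341.
First three modes:
  n=1: λ₁ = 1.9458π²/1.7258² - 2.5341 ≈ 3.914
  n=2: λ₂ = 7.7832π²/1.7258² - 2.5341 ≈ 23.257
  n=3: λ₃ = 17.5122π²/1.7258² - 2.5341 ≈ 55.497
Since 1.9458π²/1.7258² ≈ 6.448 > 2.5341, all λₙ > 0.
The n=1 mode decays slowest → dominates as t → ∞.
Asymptotic: v ~ c₁ sin(πx/1.7258) e^{-λ₁t} with decay rate λ₁ ≈ 3.914.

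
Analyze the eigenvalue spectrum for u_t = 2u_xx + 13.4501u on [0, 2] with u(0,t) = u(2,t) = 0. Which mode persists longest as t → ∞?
Eigenvalues: λₙ = 2n²π²/2² - 13.4501.
First three modes:
  n=1: λ₁ = 2π²/2² - 13.4501 ≈ -8.515
  n=2: λ₂ = 8π²/2² - 13.4501 ≈ 6.289
  n=3: λ₃ = 18π²/2² - 13.4501 ≈ 30.963
Since 2π²/2² ≈ 4.935 < 13.4501, λ₁ < 0.
The n=1 mode grows fastest (−λₙ is largest for n=1) → dominates.
Asymptotic: u ~ c₁ sin(πx/2) e^{8.515t} (exponential growth at rate −λ₁ ≈ 8.515).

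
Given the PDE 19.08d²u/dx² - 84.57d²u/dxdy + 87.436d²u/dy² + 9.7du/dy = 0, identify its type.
The second-order coefficients are A = 19.08, B = -84.57, C = 87.436. Since B² - 4AC = 478.96938 > 0, this is a hyperbolic PDE.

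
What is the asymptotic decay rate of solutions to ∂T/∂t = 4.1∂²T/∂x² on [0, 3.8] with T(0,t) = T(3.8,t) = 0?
Eigenvalues: λₙ = 4.1n²π²/3.8².
First three modes:
  n=1: λ₁ = 4.1π²/3.8² ≈ 2.802
  n=2: λ₂ = 16.4π²/3.8² ≈ 11.209 (4× faster decay)
  n=3: λ₃ = 36.9π²/3.8² ≈ 25.221 (9× faster decay)
As t → ∞, higher modes decay exponentially faster. The n=1 mode dominates: T ~ c₁ sin(πx/3.8) e^{-λ₁t}.
Decay rate: λ₁ = 4.1π²/3.8² ≈ 2.802.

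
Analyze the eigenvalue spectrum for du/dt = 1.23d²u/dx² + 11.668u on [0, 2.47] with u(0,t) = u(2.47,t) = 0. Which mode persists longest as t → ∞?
Eigenvalues: λₙ = 1.23n²π²/2.47² - 11.668.
First three modes:
  n=1: λ₁ = 1.23π²/2.47² - 11.668 ≈ -9.678
  n=2: λ₂ = 4.92π²/2.47² - 11.668 ≈ -3.709
  n=3: λ₃ = 11.07π²/2.47² - 11.668 ≈ 6.24
Since 1.23π²/2.47² ≈ 1.99 < 11.668, λ₁ < 0.
The n=1 mode grows fastest (−λₙ is largest for n=1) → dominates.
Asymptotic: u ~ c₁ sin(πx/2.47) e^{9.678t} (exponential growth at rate −λ₁ ≈ 9.678).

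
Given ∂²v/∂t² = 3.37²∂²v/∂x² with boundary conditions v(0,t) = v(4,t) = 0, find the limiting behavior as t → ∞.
v oscillates (no decay). Energy is conserved; the solution oscillates indefinitely as standing waves.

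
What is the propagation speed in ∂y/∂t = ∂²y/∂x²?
Infinite. The heat equation is parabolic, not hyperbolic, so disturbances propagate instantly.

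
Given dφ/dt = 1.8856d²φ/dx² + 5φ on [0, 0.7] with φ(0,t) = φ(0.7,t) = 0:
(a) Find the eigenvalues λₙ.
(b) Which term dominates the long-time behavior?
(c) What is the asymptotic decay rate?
Eigenvalues: λₙ = 1.8856n²π²/0.7² - 5.
First three modes:
  n=1: λ₁ = 1.8856π²/0.7² - 5 ≈ 32.98
  n=2: λ₂ = 7.5424π²/0.7² - 5 ≈ 146.919
  n=3: λ₃ = 16.9704π²/0.7² - 5 ≈ 336.819
Since 1.8856π²/0.7² ≈ 37.98 > 5, all λₙ > 0.
The n=1 mode decays slowest → dominates as t → ∞.
Asymptotic: φ ~ c₁ sin(πx/0.7) e^{-λ₁t} with decay rate λ₁ ≈ 32.98.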